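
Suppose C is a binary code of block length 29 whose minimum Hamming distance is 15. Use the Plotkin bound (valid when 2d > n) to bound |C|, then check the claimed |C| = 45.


Plotkin bound M ≤ 30; given |C| = 45 > bound (violated).

Check applicability: 2d = 30, n = 29.
2d − n = 1 > 0, so Plotkin applies.
Compute d/(2d−n) = 15/1 ≈ 15.0000.
⌊d/(2d−n)⌋ = 15.
Plotkin bound: M ≤ 2·15 = 30.
Given |C| = 45, check: VIOLATED.
This |C| is above the Plotkin bound, so no binary code with n = 29, d = 15 and 45 codewords exists.


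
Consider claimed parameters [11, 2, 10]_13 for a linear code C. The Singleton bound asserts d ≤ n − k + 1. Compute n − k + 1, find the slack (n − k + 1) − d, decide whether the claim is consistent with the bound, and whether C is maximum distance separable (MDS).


Singleton RHS = n − k + 1 = 10, slack = 0, bound satisfied, MDS.

Singleton bound: d ≤ n − k + 1.
Here n = 11, k = 2, so n − k + 1 = 10.
Given d = 10, check d ≤ 10: YES.
Slack = (n − k + 1) − d = 0.
The code is MDS (slack = 0).
Description: the claimed parameters are [11, 2, 10]_13; such a code would be MDS (meets Singleton bound).


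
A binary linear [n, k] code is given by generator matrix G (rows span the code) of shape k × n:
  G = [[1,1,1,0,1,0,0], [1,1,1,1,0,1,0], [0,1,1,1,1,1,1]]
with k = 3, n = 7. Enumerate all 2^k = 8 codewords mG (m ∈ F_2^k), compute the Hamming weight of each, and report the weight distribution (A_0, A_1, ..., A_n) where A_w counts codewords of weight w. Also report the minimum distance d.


Weight distribution: A_0 = 1, A_3 = 3, A_4 = 2, A_5 = 1, A_6 = 1. Minimum distance d = 3.

Enumerate all 2^3 = 8 messages m ∈ F_2^3.
For each, compute codeword c = mG in F_2^7, then tally its weight.
  m = 000 → c = 0000000, weight = 0.
  m = 100 → c = 1110100, weight = 4.
  m = 010 → c = 1111010, weight = 5.
  m = 110 → c = 0001110, weight = 3.
  m = 001 → c = 0111111, weight = 6.
  m = 101 → c = 1001011, weight = 4.
  m = 011 → c = 1000101, weight = 3.
  m = 111 → c = 0110001, weight = 3.
Tally weights:
  weight 0: 1 codewords.
  weight 3: 3 codewords.
  weight 4: 2 codewords.
  weight 5: 1 codewords.
  weight 6: 1 codewords.
Minimum distance d = smallest w > 0 with A_w > 0 = 3.
Sanity: Σ A_w = 8 = 2^3 = 8 ✓.


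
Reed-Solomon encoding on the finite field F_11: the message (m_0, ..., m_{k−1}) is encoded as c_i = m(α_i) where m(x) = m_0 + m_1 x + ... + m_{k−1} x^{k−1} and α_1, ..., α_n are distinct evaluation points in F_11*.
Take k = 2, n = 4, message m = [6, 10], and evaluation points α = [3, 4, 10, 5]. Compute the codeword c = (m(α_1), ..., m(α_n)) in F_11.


c = [3, 2, 7, 1]

Message polynomial: m(x) = 6 + 10·x (mod 11).
For each evaluation point α_i, compute m(α_i) mod 11:
  α_1 = 3: Horner steps 10 → 3, so m(3) = 3.
  α_2 = 4: Horner steps 10 → 2, so m(4) = 2.
  α_3 = 10: Horner steps 10 → 7, so m(10) = 7.
  α_4 = 5: Horner steps 10 → 1, so m(5) = 1.
Codeword c = [3, 2, 7, 1] ∈ F_11^4.


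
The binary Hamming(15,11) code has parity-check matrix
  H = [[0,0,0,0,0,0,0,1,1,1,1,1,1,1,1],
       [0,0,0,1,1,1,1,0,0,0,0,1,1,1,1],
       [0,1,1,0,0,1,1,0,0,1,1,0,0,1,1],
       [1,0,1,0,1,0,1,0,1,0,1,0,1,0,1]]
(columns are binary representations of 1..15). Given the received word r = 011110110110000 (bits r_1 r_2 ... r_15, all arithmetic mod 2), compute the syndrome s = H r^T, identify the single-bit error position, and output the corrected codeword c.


s = (1, 1, 1, 0)^T, error position = 14, corrected codeword c = 011110110110010

Compute s = H r^T mod 2 one row at a time:
  s_1 = 1 + 0 + 1 + 1 + 0 + 0 + 0 + 0 = 3 ≡ 1 (mod 2).
  s_2 = 1 + 1 + 0 + 1 + 0 + 0 + 0 + 0 = 3 ≡ 1 (mod 2).
  s_3 = 1 + 1 + 0 + 1 + 1 + 1 + 0 + 0 = 5 ≡ 1 (mod 2).
  s_4 = 0 + 1 + 1 + 1 + 0 + 1 + 0 + 0 = 4 ≡ 0 (mod 2).
s = (1, 1, 1, 0)^T — this equals column 14 of H (binary 1110), so error is at position 14.
Correct: flip bit 14 of r = 011110110110000 to get c = 011110110110010.


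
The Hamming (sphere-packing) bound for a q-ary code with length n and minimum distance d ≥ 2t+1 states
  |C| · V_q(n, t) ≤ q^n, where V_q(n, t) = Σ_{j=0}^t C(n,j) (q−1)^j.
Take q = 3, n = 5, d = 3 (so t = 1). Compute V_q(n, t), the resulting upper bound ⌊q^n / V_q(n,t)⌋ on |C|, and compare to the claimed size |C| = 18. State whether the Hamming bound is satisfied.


V_q(n, t) = 11, q^n = 243, Hamming bound = 22, |C| = 18 ≤ bound (satisfied).

Step 1: Compute V_q(n, t) = Σ_{j=0}^1 C(n, j) (q−1)^j.
  j = 0: C(5,0)·(2)^0 = 1·1 = 1.
  j = 1: C(5,1)·(2)^1 = 5·2 = 10.
  V_q(n, t) = 1 + 10 = 11.
Step 2: q^n = 3^5 = 243.
Step 3: Hamming bound ⌊q^n / V_q(n,t)⌋ = ⌊243/11⌋ = 22.
Step 4: Compare |C| = 18 to 22: satisfied.
The claimed |C| lies below the Hamming bound.


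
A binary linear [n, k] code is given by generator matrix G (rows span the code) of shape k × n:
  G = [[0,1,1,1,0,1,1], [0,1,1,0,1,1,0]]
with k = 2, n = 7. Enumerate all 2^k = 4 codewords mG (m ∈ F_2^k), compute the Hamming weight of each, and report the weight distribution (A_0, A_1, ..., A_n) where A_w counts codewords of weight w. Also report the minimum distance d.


Weight distribution: A_0 = 1, A_3 = 1, A_4 = 1, A_5 = 1. Minimum distance d = 3.

Enumerate all 2^2 = 4 messages m ∈ F_2^2.
For each, compute codeword c = mG in F_2^7, then tally its weight.
  m = 00 → c = 0000000, weight = 0.
  m = 10 → c = 0111011, weight = 5.
  m = 01 → c = 0110110, weight = 4.
  m = 11 → c = 0001101, weight = 3.
Tally weights:
  weight 0: 1 codewords.
  weight 3: 1 codewords.
  weight 4: 1 codewords.
  weight 5: 1 codewords.
Minimum distance d = smallest w > 0 with A_w > 0 = 3.
Sanity: Σ A_w = 4 = 2^2 = 4 ✓.


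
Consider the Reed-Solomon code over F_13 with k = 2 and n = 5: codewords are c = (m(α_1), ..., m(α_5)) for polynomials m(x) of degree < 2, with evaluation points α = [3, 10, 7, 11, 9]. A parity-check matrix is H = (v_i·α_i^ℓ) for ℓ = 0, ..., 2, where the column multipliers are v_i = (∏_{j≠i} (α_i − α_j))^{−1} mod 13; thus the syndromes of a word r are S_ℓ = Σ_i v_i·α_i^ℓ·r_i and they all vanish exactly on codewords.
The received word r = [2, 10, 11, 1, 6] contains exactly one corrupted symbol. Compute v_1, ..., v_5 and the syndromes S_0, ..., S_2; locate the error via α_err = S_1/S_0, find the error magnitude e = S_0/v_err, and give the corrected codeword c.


S = (4, 12, 10), error at position 1, error magnitude e = 7, c = [8, 10, 11, 1, 6].

Step 1: column multipliers v_i = (∏_{j≠i}(α_i − α_j))^{−1} mod 13.
  i = 1 (α = 3): (3−10)(3−7)(3−11)(3−9) = (−7)·(−4)·(−8)·(−6) = 1344 ≡ 5, so v_1 = 5^{−1} = 8 (mod 13).
  i = 2 (α = 10): (10−3)(10−7)(10−11)(10−9) = 7·3·(−1)·1 = −21 ≡ 5, so v_2 = 5^{−1} = 8 (mod 13).
  i = 3 (α = 7): (7−3)(7−10)(7−11)(7−9) = 4·(−3)·(−4)·(−2) = −96 ≡ 8, so v_3 = 8^{−1} = 5 (mod 13).
  i = 4 (α = 11): (11−3)(11−10)(11−7)(11−9) = 8·1·4·2 = 64 ≡ 12, so v_4 = 12^{−1} = 12 (mod 13).
  i = 5 (α = 9): (9−3)(9−10)(9−7)(9−11) = 6·(−1)·2·(−2) = 24 ≡ 11, so v_5 = 11^{−1} = 6 (mod 13).
  v = [8, 8, 5, 12, 6].
Step 2: syndromes of r = [2, 10, 11, 1, 6] (all sums mod 13).
  S_0 = Σ v_i r_i = 8·2 + 8·10 + 5·11 + 12·1 + 6·6 = 199 ≡ 4.
  S_1 = Σ v_i α_i r_i = 8·3·2 + 8·10·10 + 5·7·11 + 12·11·1 + 6·9·6 = 1689 ≡ 12.
  α_i^2 mod 13 = [9, 9, 10, 4, 3].
  S_2 = Σ v_i α_i^2 r_i = 8·9·2 + 8·9·10 + 5·10·11 + 12·4·1 + 6·3·6 = 1570 ≡ 10.
  S = (4, 12, 10) ≠ 0, so r is not a codeword (an error is present).
Step 3: locate the error. For a single error e at position i, S_ℓ = v_i·e·α_i^ℓ, so α_err = S_1/S_0.
  S_0^{−1} = 4^{−1} = 10 (mod 13), so α_err = 12·10 = 120 ≡ 3 = α_1. Error position i = 1.
  Consistency check: S_2/S_1 = 10·12 = 120 ≡ 3 = α_err ✓ (single-error assumption holds).
Step 4: error magnitude e = S_0/v_1 = S_0·∏_{j≠1}(α_1 − α_j) = 4·5 = 20 ≡ 7 (mod 13).
Step 5: correct position 1: c_1 = r_1 − e = 2 − 7 ≡ 8 (mod 13). Hence c = [8, 10, 11, 1, 6].
  Check: interpolating c through the α_i gives m(x) = 9 + 4·x (degree < 2) with m(α_i) = c_i for every i, so c is indeed a codeword.


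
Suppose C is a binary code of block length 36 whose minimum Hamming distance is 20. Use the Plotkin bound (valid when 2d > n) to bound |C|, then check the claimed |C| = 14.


Plotkin bound M ≤ 10; given |C| = 14 > bound (violated).

Check applicability: 2d = 40, n = 36.
2d − n = 4 > 0, so Plotkin applies.
Compute d/(2d−n) = 20/4 ≈ 5.0000.
⌊d/(2d−n)⌋ = 5.
Plotkin bound: M ≤ 2·5 = 10.
Given |C| = 14, check: VIOLATED.
This |C| is above the Plotkin bound, so no binary code with n = 36, d = 20 and 14 codewords exists.


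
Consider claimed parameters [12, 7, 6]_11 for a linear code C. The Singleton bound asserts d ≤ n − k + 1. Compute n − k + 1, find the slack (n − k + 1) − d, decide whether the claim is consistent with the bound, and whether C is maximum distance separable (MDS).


Singleton RHS = n − k + 1 = 6, slack = 0, bound satisfied, MDS.

Singleton bound: d ≤ n − k + 1.
Here n = 12, k = 7, so n − k + 1 = 6.
Given d = 6, check d ≤ 6: YES.
Slack = (n − k + 1) − d = 0.
The code is MDS (slack = 0).
Description: the claimed parameters are [12, 7, 6]_11; such a code would be MDS (meets Singleton bound).


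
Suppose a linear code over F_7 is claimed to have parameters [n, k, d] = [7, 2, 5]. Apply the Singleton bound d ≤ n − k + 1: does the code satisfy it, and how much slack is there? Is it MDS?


Singleton RHS = n − k + 1 = 6, slack = 1, bound satisfied, not MDS.

Singleton bound: d ≤ n − k + 1.
Here n = 7, k = 2, so n − k + 1 = 6.
Given d = 5, check d ≤ 6: YES.
Slack = (n − k + 1) − d = 1.
The code is NOT MDS (slack = 1 > 0).
Description: the claimed parameters are [7, 2, 5]_7; such a code would be non-MDS.


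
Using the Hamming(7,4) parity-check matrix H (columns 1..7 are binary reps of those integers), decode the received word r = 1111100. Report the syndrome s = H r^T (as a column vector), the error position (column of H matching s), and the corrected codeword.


s = (0, 0, 1)^T, error position = 1, corrected codeword c = 0111100

Compute s = H r^T mod 2 one row at a time:
  s_1 = 1 + 1 + 0 + 0 = 2 ≡ 0 (mod 2).
  s_2 = 1 + 1 + 0 + 0 = 2 ≡ 0 (mod 2).
  s_3 = 1 + 1 + 1 + 0 = 3 ≡ 1 (mod 2).
s = (0, 0, 1)^T — this equals column 1 of H (binary 001), so error is at position 1.
Correct: flip bit 1 of r = 1111100 to get c = 0111100.


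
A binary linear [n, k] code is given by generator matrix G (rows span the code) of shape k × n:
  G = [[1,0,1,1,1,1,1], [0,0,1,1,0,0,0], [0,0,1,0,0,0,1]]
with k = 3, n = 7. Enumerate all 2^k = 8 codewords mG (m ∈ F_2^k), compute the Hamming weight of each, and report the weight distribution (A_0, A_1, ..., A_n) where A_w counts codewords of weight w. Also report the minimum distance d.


Weight distribution: A_0 = 1, A_2 = 3, A_4 = 3, A_6 = 1. Minimum distance d = 2.

Enumerate all 2^3 = 8 messages m ∈ F_2^3.
For each, compute codeword c = mG in F_2^7, then tally its weight.
  m = 000 → c = 0000000, weight = 0.
  m = 100 → c = 1011111, weight = 6.
  m = 010 → c = 0011000, weight = 2.
  m = 110 → c = 1000111, weight = 4.
  m = 001 → c = 0010001, weight = 2.
  m = 101 → c = 1001110, weight = 4.
  m = 011 → c = 0001001, weight = 2.
  m = 111 → c = 1010110, weight = 4.
Tally weights:
  weight 0: 1 codewords.
  weight 2: 3 codewords.
  weight 4: 3 codewords.
  weight 6: 1 codewords.
Minimum distance d = smallest w > 0 with A_w > 0 = 2.
Sanity: Σ A_w = 8 = 2^3 = 8 ✓.


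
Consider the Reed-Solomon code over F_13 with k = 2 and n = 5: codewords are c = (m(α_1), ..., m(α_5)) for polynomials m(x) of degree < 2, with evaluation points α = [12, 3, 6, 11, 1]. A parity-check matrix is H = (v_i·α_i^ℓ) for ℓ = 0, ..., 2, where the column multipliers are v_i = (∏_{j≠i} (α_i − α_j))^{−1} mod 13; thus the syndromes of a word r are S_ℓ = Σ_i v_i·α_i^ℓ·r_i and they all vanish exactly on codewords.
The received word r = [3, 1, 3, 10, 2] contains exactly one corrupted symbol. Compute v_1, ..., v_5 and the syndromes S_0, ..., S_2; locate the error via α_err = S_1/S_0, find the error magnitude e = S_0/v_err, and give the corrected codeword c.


S = (11, 1, 6), error at position 3, error magnitude e = 10, c = [3, 1, 6, 10, 2].

Step 1: column multipliers v_i = (∏_{j≠i}(α_i − α_j))^{−1} mod 13.
  i = 1 (α = 12): (12−3)(12−6)(12−11)(12−1) = 9·6·1·11 = 594 ≡ 9, so v_1 = 9^{−1} = 3 (mod 13).
  i = 2 (α = 3): (3−12)(3−6)(3−11)(3−1) = (−9)·(−3)·(−8)·2 = −432 ≡ 10, so v_2 = 10^{−1} = 4 (mod 13).
  i = 3 (α = 6): (6−12)(6−3)(6−11)(6−1) = (−6)·3·(−5)·5 = 450 ≡ 8, so v_3 = 8^{−1} = 5 (mod 13).
  i = 4 (α = 11): (11−12)(11−3)(11−6)(11−1) = (−1)·8·5·10 = −400 ≡ 3, so v_4 = 3^{−1} = 9 (mod 13).
  i = 5 (α = 1): (1−12)(1−3)(1−6)(1−11) = (−11)·(−2)·(−5)·(−10) = 1100 ≡ 8, so v_5 = 8^{−1} = 5 (mod 13).
  v = [3, 4, 5, 9, 5].
Step 2: syndromes of r = [3, 1, 3, 10, 2] (all sums mod 13).
  S_0 = Σ v_i r_i = 3·3 + 4·1 + 5·3 + 9·10 + 5·2 = 128 ≡ 11.
  S_1 = Σ v_i α_i r_i = 3·12·3 + 4·3·1 + 5·6·3 + 9·11·10 + 5·1·2 = 1210 ≡ 1.
  α_i^2 mod 13 = [1, 9, 10, 4, 1].
  S_2 = Σ v_i α_i^2 r_i = 3·1·3 + 4·9·1 + 5·10·3 + 9·4·10 + 5·1·2 = 565 ≡ 6.
  S = (11, 1, 6) ≠ 0, so r is not a codeword (an error is present).
Step 3: locate the error. For a single error e at position i, S_ℓ = v_i·e·α_i^ℓ, so α_err = S_1/S_0.
  S_0^{−1} = 11^{−1} = 6 (mod 13), so α_err = 1·6 = 6 ≡ 6 = α_3. Error position i = 3.
  Consistency check: S_2/S_1 = 6·1 = 6 ≡ 6 = α_err ✓ (single-error assumption holds).
Step 4: error magnitude e = S_0/v_3 = S_0·∏_{j≠3}(α_3 − α_j) = 11·8 = 88 ≡ 10 (mod 13).
Step 5: correct position 3: c_3 = r_3 − e = 3 − 10 ≡ 6 (mod 13). Hence c = [3, 1, 6, 10, 2].
  Check: interpolating c through the α_i gives m(x) = 9 + 6·x (degree < 2) with m(α_i) = c_i for every i, so c is indeed a codeword.


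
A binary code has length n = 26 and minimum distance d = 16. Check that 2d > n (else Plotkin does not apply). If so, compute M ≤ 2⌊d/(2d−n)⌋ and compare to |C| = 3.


Plotkin bound M ≤ 4; given |C| = 3 ≤ bound (satisfied).

Check applicability: 2d = 32, n = 26.
2d − n = 6 > 0, so Plotkin applies.
Compute d/(2d−n) = 16/6 ≈ 2.6667.
⌊d/(2d−n)⌋ = 2.
Plotkin bound: M ≤ 2·2 = 4.
Given |C| = 3, check: satisfied.
This |C| is below the Plotkin bound.


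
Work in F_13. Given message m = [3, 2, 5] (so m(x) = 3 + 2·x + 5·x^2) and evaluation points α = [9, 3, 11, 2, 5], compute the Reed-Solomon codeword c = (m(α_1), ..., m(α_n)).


c = [10, 2, 6, 1, 8]

Message polynomial: m(x) = 3 + 2·x + 5·x^2 (mod 13).
For each evaluation point α_i, compute m(α_i) mod 13:
  α_1 = 9: Horner steps 5 → 8 → 10, so m(9) = 10.
  α_2 = 3: Horner steps 5 → 4 → 2, so m(3) = 2.
  α_3 = 11: Horner steps 5 → 5 → 6, so m(11) = 6.
  α_4 = 2: Horner steps 5 → 12 → 1, so m(2) = 1.
  α_5 = 5: Horner steps 5 → 1 → 8, so m(5) = 8.
Codeword c = [10, 2, 6, 1, 8] ∈ F_13^5.


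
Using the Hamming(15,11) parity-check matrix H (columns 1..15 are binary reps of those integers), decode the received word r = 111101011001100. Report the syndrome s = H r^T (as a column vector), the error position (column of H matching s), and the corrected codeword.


s = (0, 0, 1, 0)^T, error position = 2, corrected codeword c = 101101011001100

Compute s = H r^T mod 2 one row at a time:
  s_1 = 1 + 1 + 0 + 0 + 1 + 1 + 0 + 0 = 4 ≡ 0 (mod 2).
  s_2 = 1 + 0 + 1 + 0 + 1 + 1 + 0 + 0 = 4 ≡ 0 (mod 2).
  s_3 = 1 + 1 + 1 + 0 + 0 + 0 + 0 + 0 = 3 ≡ 1 (mod 2).
  s_4 = 1 + 1 + 0 + 0 + 1 + 0 + 1 + 0 = 4 ≡ 0 (mod 2).
s = (0, 0, 1, 0)^T — this equals column 2 of H (binary 0010), so error is at position 2.
Correct: flip bit 2 of r = 111101011001100 to get c = 101101011001100.


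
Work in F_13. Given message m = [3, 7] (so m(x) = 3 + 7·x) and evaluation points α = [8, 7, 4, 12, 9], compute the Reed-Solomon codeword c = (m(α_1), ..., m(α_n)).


c = [7, 0, 5, 9, 1]

Message polynomial: m(x) = 3 + 7·x (mod 13).
For each evaluation point α_i, compute m(α_i) mod 13:
  α_1 = 8: Horner steps 7 → 7, so m(8) = 7.
  α_2 = 7: Horner steps 7 → 0, so m(7) = 0.
  α_3 = 4: Horner steps 7 → 5, so m(4) = 5.
  α_4 = 12: Horner steps 7 → 9, so m(12) = 9.
  α_5 = 9: Horner steps 7 → 1, so m(9) = 1.
Codeword c = [7, 0, 5, 9, 1] ∈ F_13^5.


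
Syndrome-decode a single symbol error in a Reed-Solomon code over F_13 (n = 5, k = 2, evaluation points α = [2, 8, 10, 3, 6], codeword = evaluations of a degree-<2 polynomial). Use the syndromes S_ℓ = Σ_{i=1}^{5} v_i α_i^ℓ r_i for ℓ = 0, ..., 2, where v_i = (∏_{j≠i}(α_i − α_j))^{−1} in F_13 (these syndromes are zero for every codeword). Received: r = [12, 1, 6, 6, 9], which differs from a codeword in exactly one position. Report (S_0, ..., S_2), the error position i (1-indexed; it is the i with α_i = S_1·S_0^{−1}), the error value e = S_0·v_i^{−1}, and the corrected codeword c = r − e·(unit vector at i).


S = (2, 6, 5), error at position 4, error magnitude e = 11, c = [12, 1, 6, 8, 9].

Step 1: column multipliers v_i = (∏_{j≠i}(α_i − α_j))^{−1} mod 13.
  i = 1 (α = 2): (2−8)(2−10)(2−3)(2−6) = (−6)·(−8)·(−1)·(−4) = 192 ≡ 10, so v_1 = 10^{−1} = 4 (mod 13).
  i = 2 (α = 8): (8−2)(8−10)(8−3)(8−6) = 6·(−2)·5·2 = −120 ≡ 10, so v_2 = 10^{−1} = 4 (mod 13).
  i = 3 (α = 10): (10−2)(10−8)(10−3)(10−6) = 8·2·7·4 = 448 ≡ 6, so v_3 = 6^{−1} = 11 (mod 13).
  i = 4 (α = 3): (3−2)(3−8)(3−10)(3−6) = 1·(−5)·(−7)·(−3) = −105 ≡ 12, so v_4 = 12^{−1} = 12 (mod 13).
  i = 5 (α = 6): (6−2)(6−8)(6−10)(6−3) = 4·(−2)·(−4)·3 = 96 ≡ 5, so v_5 = 5^{−1} = 8 (mod 13).
  v = [4, 4, 11, 12, 8].
Step 2: syndromes of r = [12, 1, 6, 6, 9] (all sums mod 13).
  S_0 = Σ v_i r_i = 4·12 + 4·1 + 11·6 + 12·6 + 8·9 = 262 ≡ 2.
  S_1 = Σ v_i α_i r_i = 4·2·12 + 4·8·1 + 11·10·6 + 12·3·6 + 8·6·9 = 1436 ≡ 6.
  α_i^2 mod 13 = [4, 12, 9, 9, 10].
  S_2 = Σ v_i α_i^2 r_i = 4·4·12 + 4·12·1 + 11·9·6 + 12·9·6 + 8·10·9 = 2202 ≡ 5.
  S = (2, 6, 5) ≠ 0, so r is not a codeword (an error is present).
Step 3: locate the error. For a single error e at position i, S_ℓ = v_i·e·α_i^ℓ, so α_err = S_1/S_0.
  S_0^{−1} = 2^{−1} = 7 (mod 13), so α_err = 6·7 = 42 ≡ 3 = α_4. Error position i = 4.
  Consistency check: S_2/S_1 = 5·11 = 55 ≡ 3 = α_err ✓ (single-error assumption holds).
Step 4: error magnitude e = S_0/v_4 = S_0·∏_{j≠4}(α_4 − α_j) = 2·12 = 24 ≡ 11 (mod 13).
Step 5: correct position 4: c_4 = r_4 − e = 6 − 11 ≡ 8 (mod 13). Hence c = [12, 1, 6, 8, 9].
  Check: interpolating c through the α_i gives m(x) = 7 + 9·x (degree < 2) with m(α_i) = c_i for every i, so c is indeed a codeword.


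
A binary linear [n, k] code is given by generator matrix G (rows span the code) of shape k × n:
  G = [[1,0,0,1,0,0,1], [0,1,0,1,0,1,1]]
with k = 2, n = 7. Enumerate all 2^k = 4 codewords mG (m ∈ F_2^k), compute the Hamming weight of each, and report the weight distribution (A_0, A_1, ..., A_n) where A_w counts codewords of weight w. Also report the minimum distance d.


Weight distribution: A_0 = 1, A_3 = 2, A_4 = 1. Minimum distance d = 3.

Enumerate all 2^2 = 4 messages m ∈ F_2^2.
For each, compute codeword c = mG in F_2^7, then tally its weight.
  m = 00 → c = 0000000, weight = 0.
  m = 10 → c = 1001001, weight = 3.
  m = 01 → c = 0101011, weight = 4.
  m = 11 → c = 1100010, weight = 3.
Tally weights:
  weight 0: 1 codewords.
  weight 3: 2 codewords.
  weight 4: 1 codewords.
Minimum distance d = smallest w > 0 with A_w > 0 = 3.
Sanity: Σ A_w = 4 = 2^2 = 4 ✓.


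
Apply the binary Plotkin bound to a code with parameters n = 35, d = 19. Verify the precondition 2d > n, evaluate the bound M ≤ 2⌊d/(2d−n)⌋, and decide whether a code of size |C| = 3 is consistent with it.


Plotkin bound M ≤ 12; given |C| = 3 ≤ bound (satisfied).

Check applicability: 2d = 38, n = 35.
2d − n = 3 > 0, so Plotkin applies.
Compute d/(2d−n) = 19/3 ≈ 6.3333.
⌊d/(2d−n)⌋ = 6.
Plotkin bound: M ≤ 2·6 = 12.
Given |C| = 3, check: satisfied.
This |C| is below the Plotkin bound.


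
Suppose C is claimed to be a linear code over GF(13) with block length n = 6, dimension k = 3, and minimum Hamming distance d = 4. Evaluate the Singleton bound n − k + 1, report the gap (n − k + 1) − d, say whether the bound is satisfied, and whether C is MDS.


Singleton RHS = n − k + 1 = 4, slack = 0, bound satisfied, MDS.

Singleton bound: d ≤ n − k + 1.
Here n = 6, k = 3, so n − k + 1 = 4.
Given d = 4, check d ≤ 4: YES.
Slack = (n − k + 1) − d = 0.
The code is MDS (slack = 0).
Description: the claimed parameters are [6, 3, 4]_13; such a code would be MDS (meets Singleton bound).


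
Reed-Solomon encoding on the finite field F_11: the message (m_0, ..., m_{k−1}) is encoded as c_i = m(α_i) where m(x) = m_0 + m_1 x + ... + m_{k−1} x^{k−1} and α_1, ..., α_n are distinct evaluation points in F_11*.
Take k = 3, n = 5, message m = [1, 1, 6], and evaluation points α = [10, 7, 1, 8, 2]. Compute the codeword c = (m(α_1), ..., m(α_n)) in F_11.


c = [6, 5, 8, 8, 5]

Message polynomial: m(x) = 1 + 1·x + 6·x^2 (mod 11).
For each evaluation point α_i, compute m(α_i) mod 11:
  α_1 = 10: Horner steps 6 → 6 → 6, so m(10) = 6.
  α_2 = 7: Horner steps 6 → 10 → 5, so m(7) = 5.
  α_3 = 1: Horner steps 6 → 7 → 8, so m(1) = 8.
  α_4 = 8: Horner steps 6 → 5 → 8, so m(8) = 8.
  α_5 = 2: Horner steps 6 → 2 → 5, so m(2) = 5.
Codeword c = [6, 5, 8, 8, 5] ∈ F_11^5.


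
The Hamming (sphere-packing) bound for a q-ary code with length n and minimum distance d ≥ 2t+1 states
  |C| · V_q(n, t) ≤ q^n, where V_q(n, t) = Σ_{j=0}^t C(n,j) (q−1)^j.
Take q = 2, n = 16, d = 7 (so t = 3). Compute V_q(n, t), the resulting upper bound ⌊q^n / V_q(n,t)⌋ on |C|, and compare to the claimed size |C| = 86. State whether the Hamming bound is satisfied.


V_q(n, t) = 697, q^n = 65536, Hamming bound = 94, |C| = 86 ≤ bound (satisfied).

Step 1: Compute V_q(n, t) = Σ_{j=0}^3 C(n, j) (q−1)^j.
  j = 0: C(16,0)·(1)^0 = 1·1 = 1.
  j = 1: C(16,1)·(1)^1 = 16·1 = 16.
  j = 2: C(16,2)·(1)^2 = 120·1 = 120.
  j = 3: C(16,3)·(1)^3 = 560·1 = 560.
  V_q(n, t) = 1 + 16 + 120 + 560 = 697.
Step 2: q^n = 2^16 = 65536.
Step 3: Hamming bound ⌊q^n / V_q(n,t)⌋ = ⌊65536/697⌋ = 94.
Step 4: Compare |C| = 86 to 94: satisfied.
The claimed |C| lies below the Hamming bound.


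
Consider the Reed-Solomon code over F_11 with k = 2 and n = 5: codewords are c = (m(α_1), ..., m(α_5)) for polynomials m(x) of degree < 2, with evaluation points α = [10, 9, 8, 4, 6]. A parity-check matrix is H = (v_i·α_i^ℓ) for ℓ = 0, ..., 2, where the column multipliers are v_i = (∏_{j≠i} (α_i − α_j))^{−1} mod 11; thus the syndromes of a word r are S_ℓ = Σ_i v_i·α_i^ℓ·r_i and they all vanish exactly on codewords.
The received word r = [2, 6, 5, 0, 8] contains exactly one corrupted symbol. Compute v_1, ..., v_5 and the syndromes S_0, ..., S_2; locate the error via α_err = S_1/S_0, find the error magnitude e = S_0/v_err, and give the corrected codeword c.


S = (9, 4, 3), error at position 2, error magnitude e = 8, c = [2, 9, 5, 0, 8].

Step 1: column multipliers v_i = (∏_{j≠i}(α_i − α_j))^{−1} mod 11.
  i = 1 (α = 10): (10−9)(10−8)(10−4)(10−6) = 1·2·6·4 = 48 ≡ 4, so v_1 = 4^{−1} = 3 (mod 11).
  i = 2 (α = 9): (9−10)(9−8)(9−4)(9−6) = (−1)·1·5·3 = −15 ≡ 7, so v_2 = 7^{−1} = 8 (mod 11).
  i = 3 (α = 8): (8−10)(8−9)(8−4)(8−6) = (−2)·(−1)·4·2 = 16 ≡ 5, so v_3 = 5^{−1} = 9 (mod 11).
  i = 4 (α = 4): (4−10)(4−9)(4−8)(4−6) = (−6)·(−5)·(−4)·(−2) = 240 ≡ 9, so v_4 = 9^{−1} = 5 (mod 11).
  i = 5 (α = 6): (6−10)(6−9)(6−8)(6−4) = (−4)·(−3)·(−2)·2 = −48 ≡ 7, so v_5 = 7^{−1} = 8 (mod 11).
  v = [3, 8, 9, 5, 8].
Step 2: syndromes of r = [2, 6, 5, 0, 8] (all sums mod 11).
  S_0 = Σ v_i r_i = 3·2 + 8·6 + 9·5 + 5·0 + 8·8 = 163 ≡ 9.
  S_1 = Σ v_i α_i r_i = 3·10·2 + 8·9·6 + 9·8·5 + 5·4·0 + 8·6·8 = 1236 ≡ 4.
  α_i^2 mod 11 = [1, 4, 9, 5, 3].
  S_2 = Σ v_i α_i^2 r_i = 3·1·2 + 8·4·6 + 9·9·5 + 5·5·0 + 8·3·8 = 795 ≡ 3.
  S = (9, 4, 3) ≠ 0, so r is not a codeword (an error is present).
Step 3: locate the error. For a single error e at position i, S_ℓ = v_i·e·α_i^ℓ, so α_err = S_1/S_0.
  S_0^{−1} = 9^{−1} = 5 (mod 11), so α_err = 4·5 = 20 ≡ 9 = α_2. Error position i = 2.
  Consistency check: S_2/S_1 = 3·3 = 9 ≡ 9 = α_err ✓ (single-error assumption holds).
Step 4: error magnitude e = S_0/v_2 = S_0·∏_{j≠2}(α_2 − α_j) = 9·7 = 63 ≡ 8 (mod 11).
Step 5: correct position 2: c_2 = r_2 − e = 6 − 8 ≡ 9 (mod 11). Hence c = [2, 9, 5, 0, 8].
  Check: interpolating c through the α_i gives m(x) = 6 + 4·x (degree < 2) with m(α_i) = c_i for every i, so c is indeed a codeword.


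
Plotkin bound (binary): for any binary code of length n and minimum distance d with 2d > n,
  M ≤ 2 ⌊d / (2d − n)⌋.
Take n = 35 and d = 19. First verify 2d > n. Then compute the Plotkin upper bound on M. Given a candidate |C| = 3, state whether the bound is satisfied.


Plotkin bound M ≤ 12; given |C| = 3 ≤ bound (satisfied).

Check applicability: 2d = 38, n = 35.
2d − n = 3 > 0, so Plotkin applies.
Compute d/(2d−n) = 19/3 ≈ 6.3333.
⌊d/(2d−n)⌋ = 6.
Plotkin bound: M ≤ 2·6 = 12.
Given |C| = 3, check: satisfied.
This |C| is below the Plotkin bound.


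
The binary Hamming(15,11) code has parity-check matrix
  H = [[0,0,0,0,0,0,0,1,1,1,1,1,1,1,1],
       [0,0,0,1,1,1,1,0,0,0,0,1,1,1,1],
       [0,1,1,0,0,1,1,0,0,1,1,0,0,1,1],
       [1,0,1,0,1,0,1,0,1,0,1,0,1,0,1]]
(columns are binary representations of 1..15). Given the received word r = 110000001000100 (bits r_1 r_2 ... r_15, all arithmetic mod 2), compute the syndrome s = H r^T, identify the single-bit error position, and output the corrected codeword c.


s = (0, 1, 1, 1)^T, error position = 7, corrected codeword c = 110000101000100

Compute s = H r^T mod 2 one row at a time:
  s_1 = 0 + 1 + 0 + 0 + 0 + 1 + 0 + 0 = 2 ≡ 0 (mod 2).
  s_2 = 0 + 0 + 0 + 0 + 0 + 1 + 0 + 0 = 1 ≡ 1 (mod 2).
  s_3 = 1 + 0 + 0 + 0 + 0 + 0 + 0 + 0 = 1 ≡ 1 (mod 2).
  s_4 = 1 + 0 + 0 + 0 + 1 + 0 + 1 + 0 = 3 ≡ 1 (mod 2).
s = (0, 1, 1, 1)^T — this equals column 7 of H (binary 0111), so error is at position 7.
Correct: flip bit 7 of r = 110000001000100 to get c = 110000101000100.


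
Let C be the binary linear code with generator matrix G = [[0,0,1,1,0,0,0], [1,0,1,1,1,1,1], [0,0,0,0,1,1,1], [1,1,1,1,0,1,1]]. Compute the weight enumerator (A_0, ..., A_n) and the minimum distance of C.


Weight distribution: A_0 = 1, A_1 = 1, A_2 = 2, A_3 = 4, A_4 = 3, A_5 = 3, A_6 = 2. Minimum distance d = 1.

Enumerate all 2^4 = 16 messages m ∈ F_2^4.
For each, compute codeword c = mG in F_2^7, then tally its weight.
  m = 0000 → c = 0000000, weight = 0.
  m = 1000 → c = 0011000, weight = 2.
  m = 0100 → c = 1011111, weight = 6.
  m = 1100 → c = 1000111, weight = 4.
  m = 0010 → c = 0000111, weight = 3.
  m = 1010 → c = 0011111, weight = 5.
  m = 0110 → c = 1011000, weight = 3.
  m = 1110 → c = 1000000, weight = 1.
  m = 0001 → c = 1111011, weight = 6.
  m = 1001 → c = 1100011, weight = 4.
  m = 0101 → c = 0100100, weight = 2.
  m = 1101 → c = 0111100, weight = 4.
  m = 0011 → c = 1111100, weight = 5.
  m = 1011 → c = 1100100, weight = 3.
  m = 0111 → c = 0100011, weight = 3.
  m = 1111 → c = 0111011, weight = 5.
Tally weights:
  weight 0: 1 codewords.
  weight 1: 1 codewords.
  weight 2: 2 codewords.
  weight 3: 4 codewords.
  weight 4: 3 codewords.
  weight 5: 3 codewords.
  weight 6: 2 codewords.
Minimum distance d = smallest w > 0 with A_w > 0 = 1.
Sanity: Σ A_w = 16 = 2^4 = 16 ✓.


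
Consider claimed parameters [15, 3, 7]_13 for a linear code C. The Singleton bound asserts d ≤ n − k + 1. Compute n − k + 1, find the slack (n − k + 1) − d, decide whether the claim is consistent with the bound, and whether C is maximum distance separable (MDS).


Singleton RHS = n − k + 1 = 13, slack = 6, bound satisfied, not MDS.

Singleton bound: d ≤ n − k + 1.
Here n = 15, k = 3, so n − k + 1 = 13.
Given d = 7, check d ≤ 13: YES.
Slack = (n − k + 1) − d = 6.
The code is NOT MDS (slack = 6 > 0).
Description: the claimed parameters are [15, 3, 7]_13; such a code would be non-MDS.


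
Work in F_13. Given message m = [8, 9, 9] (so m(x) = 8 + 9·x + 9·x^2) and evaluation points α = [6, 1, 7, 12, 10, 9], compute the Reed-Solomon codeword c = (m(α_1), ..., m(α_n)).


c = [9, 0, 5, 8, 10, 12]

Message polynomial: m(x) = 8 + 9·x + 9·x^2 (mod 13).
For each evaluation point α_i, compute m(α_i) mod 13:
  α_1 = 6: Horner steps 9 → 11 → 9, so m(6) = 9.
  α_2 = 1: Horner steps 9 → 5 → 0, so m(1) = 0.
  α_3 = 7: Horner steps 9 → 7 → 5, so m(7) = 5.
  α_4 = 12: Horner steps 9 → 0 → 8, so m(12) = 8.
  α_5 = 10: Horner steps 9 → 8 → 10, so m(10) = 10.
  α_6 = 9: Horner steps 9 → 12 → 12, so m(9) = 12.
Codeword c = [9, 0, 5, 8, 10, 12] ∈ F_13^6.


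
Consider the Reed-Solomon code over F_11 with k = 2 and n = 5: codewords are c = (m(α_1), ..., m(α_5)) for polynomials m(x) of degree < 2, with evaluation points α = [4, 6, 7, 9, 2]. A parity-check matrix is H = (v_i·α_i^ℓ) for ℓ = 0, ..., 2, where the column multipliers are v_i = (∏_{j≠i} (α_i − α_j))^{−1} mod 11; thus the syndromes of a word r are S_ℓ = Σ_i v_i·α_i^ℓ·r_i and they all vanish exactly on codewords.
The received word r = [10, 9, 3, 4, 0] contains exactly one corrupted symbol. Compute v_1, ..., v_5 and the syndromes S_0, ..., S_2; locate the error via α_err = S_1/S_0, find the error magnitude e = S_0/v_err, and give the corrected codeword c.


S = (2, 7, 8), error at position 4, error magnitude e = 2, c = [10, 9, 3, 2, 0].

Step 1: column multipliers v_i = (∏_{j≠i}(α_i − α_j))^{−1} mod 11.
  i = 1 (α = 4): (4−6)(4−7)(4−9)(4−2) = (−2)·(−3)·(−5)·2 = −60 ≡ 6, so v_1 = 6^{−1} = 2 (mod 11).
  i = 2 (α = 6): (6−4)(6−7)(6−9)(6−2) = 2·(−1)·(−3)·4 = 24 ≡ 2, so v_2 = 2^{−1} = 6 (mod 11).
  i = 3 (α = 7): (7−4)(7−6)(7−9)(7−2) = 3·1·(−2)·5 = −30 ≡ 3, so v_3 = 3^{−1} = 4 (mod 11).
  i = 4 (α = 9): (9−4)(9−6)(9−7)(9−2) = 5·3·2·7 = 210 ≡ 1, so v_4 = 1^{−1} = 1 (mod 11).
  i = 5 (α = 2): (2−4)(2−6)(2−7)(2−9) = (−2)·(−4)·(−5)·(−7) = 280 ≡ 5, so v_5 = 5^{−1} = 9 (mod 11).
  v = [2, 6, 4, 1, 9].
Step 2: syndromes of r = [10, 9, 3, 4, 0] (all sums mod 11).
  S_0 = Σ v_i r_i = 2·10 + 6·9 + 4·3 + 1·4 + 9·0 = 90 ≡ 2.
  S_1 = Σ v_i α_i r_i = 2·4·10 + 6·6·9 + 4·7·3 + 1·9·4 + 9·2·0 = 524 ≡ 7.
  α_i^2 mod 11 = [5, 3, 5, 4, 4].
  S_2 = Σ v_i α_i^2 r_i = 2·5·10 + 6·3·9 + 4·5·3 + 1·4·4 + 9·4·0 = 338 ≡ 8.
  S = (2, 7, 8) ≠ 0, so r is not a codeword (an error is present).
Step 3: locate the error. For a single error e at position i, S_ℓ = v_i·e·α_i^ℓ, so α_err = S_1/S_0.
  S_0^{−1} = 2^{−1} = 6 (mod 11), so α_err = 7·6 = 42 ≡ 9 = α_4. Error position i = 4.
  Consistency check: S_2/S_1 = 8·8 = 64 ≡ 9 = α_err ✓ (single-error assumption holds).
Step 4: error magnitude e = S_0/v_4 = S_0·∏_{j≠4}(α_4 − α_j) = 2·1 = 2 ≡ 2 (mod 11).
Step 5: correct position 4: c_4 = r_4 − e = 4 − 2 ≡ 2 (mod 11). Hence c = [10, 9, 3, 2, 0].
  Check: interpolating c through the α_i gives m(x) = 1 + 5·x (degree < 2) with m(α_i) = c_i for every i, so c is indeed a codeword.


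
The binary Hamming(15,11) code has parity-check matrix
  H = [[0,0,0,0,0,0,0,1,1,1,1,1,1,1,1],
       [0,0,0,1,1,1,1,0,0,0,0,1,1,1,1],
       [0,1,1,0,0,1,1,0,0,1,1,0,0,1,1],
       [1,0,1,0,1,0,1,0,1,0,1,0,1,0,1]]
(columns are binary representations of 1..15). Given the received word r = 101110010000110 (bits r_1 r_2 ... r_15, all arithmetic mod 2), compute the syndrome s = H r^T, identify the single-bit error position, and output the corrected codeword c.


s = (1, 0, 0, 0)^T, error position = 8, corrected codeword c = 101110000000110

Compute s = H r^T mod 2 one row at a time:
  s_1 = 1 + 0 + 0 + 0 + 0 + 1 + 1 + 0 = 3 ≡ 1 (mod 2).
  s_2 = 1 + 1 + 0 + 0 + 0 + 1 + 1 + 0 = 4 ≡ 0 (mod 2).
  s_3 = 0 + 1 + 0 + 0 + 0 + 0 + 1 + 0 = 2 ≡ 0 (mod 2).
  s_4 = 1 + 1 + 1 + 0 + 0 + 0 + 1 + 0 = 4 ≡ 0 (mod 2).
s = (1, 0, 0, 0)^T — this equals column 8 of H (binary 1000), so error is at position 8.
Correct: flip bit 8 of r = 101110010000110 to get c = 101110000000110.


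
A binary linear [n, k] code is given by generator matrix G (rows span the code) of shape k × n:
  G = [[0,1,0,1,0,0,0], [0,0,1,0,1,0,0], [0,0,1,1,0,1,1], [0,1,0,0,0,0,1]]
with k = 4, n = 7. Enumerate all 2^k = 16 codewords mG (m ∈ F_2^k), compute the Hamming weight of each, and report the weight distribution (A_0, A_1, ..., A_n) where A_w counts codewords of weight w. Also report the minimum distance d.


Weight distribution: A_0 = 1, A_2 = 6, A_4 = 9. Minimum distance d = 2.

Enumerate all 2^4 = 16 messages m ∈ F_2^4.
For each, compute codeword c = mG in F_2^7, then tally its weight.
  m = 0000 → c = 0000000, weight = 0.
  m = 1000 → c = 0101000, weight = 2.
  m = 0100 → c = 0010100, weight = 2.
  m = 1100 → c = 0111100, weight = 4.
  m = 0010 → c = 0011011, weight = 4.
  m = 1010 → c = 0110011, weight = 4.
  m = 0110 → c = 0001111, weight = 4.
  m = 1110 → c = 0100111, weight = 4.
  m = 0001 → c = 0100001, weight = 2.
  m = 1001 → c = 0001001, weight = 2.
  m = 0101 → c = 0110101, weight = 4.
  m = 1101 → c = 0011101, weight = 4.
  m = 0011 → c = 0111010, weight = 4.
  m = 1011 → c = 0010010, weight = 2.
  m = 0111 → c = 0101110, weight = 4.
  m = 1111 → c = 0000110, weight = 2.
Tally weights:
  weight 0: 1 codewords.
  weight 2: 6 codewords.
  weight 4: 9 codewords.
Minimum distance d = smallest w > 0 with A_w > 0 = 2.
Sanity: Σ A_w = 16 = 2^4 = 16 ✓.


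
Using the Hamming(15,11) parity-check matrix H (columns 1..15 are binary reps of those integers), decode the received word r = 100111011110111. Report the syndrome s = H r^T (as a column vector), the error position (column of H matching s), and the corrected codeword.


s = (1, 0, 1, 0)^T, error position = 10, corrected codeword c = 100111011010111

Compute s = H r^T mod 2 one row at a time:
  s_1 = 1 + 1 + 1 + 1 + 0 + 1 + 1 + 1 = 7 ≡ 1 (mod 2).
  s_2 = 1 + 1 + 1 + 0 + 0 + 1 + 1 + 1 = 6 ≡ 0 (mod 2).
  s_3 = 0 + 0 + 1 + 0 + 1 + 1 + 1 + 1 = 5 ≡ 1 (mod 2).
  s_4 = 1 + 0 + 1 + 0 + 1 + 1 + 1 + 1 = 6 ≡ 0 (mod 2).
s = (1, 0, 1, 0)^T — this equals column 10 of H (binary 1010), so error is at position 10.
Correct: flip bit 10 of r = 100111011110111 to get c = 100111011010111.


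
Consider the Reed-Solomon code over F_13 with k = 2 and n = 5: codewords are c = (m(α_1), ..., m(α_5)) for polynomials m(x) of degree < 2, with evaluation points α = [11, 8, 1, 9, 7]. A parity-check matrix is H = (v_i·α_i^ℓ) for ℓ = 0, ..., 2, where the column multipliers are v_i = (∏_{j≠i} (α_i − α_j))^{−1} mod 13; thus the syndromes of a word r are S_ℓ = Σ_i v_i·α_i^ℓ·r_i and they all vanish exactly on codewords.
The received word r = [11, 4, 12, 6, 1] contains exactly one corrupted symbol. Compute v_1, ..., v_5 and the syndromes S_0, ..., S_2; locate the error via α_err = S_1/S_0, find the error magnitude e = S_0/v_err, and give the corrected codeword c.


S = (9, 7, 4), error at position 2, error magnitude e = 7, c = [11, 10, 12, 6, 1].

Step 1: column multipliers v_i = (∏_{j≠i}(α_i − α_j))^{−1} mod 13.
  i = 1 (α = 11): (11−8)(11−1)(11−9)(11−7) = 3·10·2·4 = 240 ≡ 6, so v_1 = 6^{−1} = 11 (mod 13).
  i = 2 (α = 8): (8−11)(8−1)(8−9)(8−7) = (−3)·7·(−1)·1 = 21 ≡ 8, so v_2 = 8^{−1} = 5 (mod 13).
  i = 3 (α = 1): (1−11)(1−8)(1−9)(1−7) = (−10)·(−7)·(−8)·(−6) = 3360 ≡ 6, so v_3 = 6^{−1} = 11 (mod 13).
  i = 4 (α = 9): (9−11)(9−8)(9−1)(9−7) = (−2)·1·8·2 = −32 ≡ 7, so v_4 = 7^{−1} = 2 (mod 13).
  i = 5 (α = 7): (7−11)(7−8)(7−1)(7−9) = (−4)·(−1)·6·(−2) = −48 ≡ 4, so v_5 = 4^{−1} = 10 (mod 13).
  v = [11, 5, 11, 2, 10].
Step 2: syndromes of r = [11, 4, 12, 6, 1] (all sums mod 13).
  S_0 = Σ v_i r_i = 11·11 + 5·4 + 11·12 + 2·6 + 10·1 = 295 ≡ 9.
  S_1 = Σ v_i α_i r_i = 11·11·11 + 5·8·4 + 11·1·12 + 2·9·6 + 10·7·1 = 1801 ≡ 7.
  α_i^2 mod 13 = [4, 12, 1, 3, 10].
  S_2 = Σ v_i α_i^2 r_i = 11·4·11 + 5·12·4 + 11·1·12 + 2·3·6 + 10·10·1 = 992 ≡ 4.
  S = (9, 7, 4) ≠ 0, so r is not a codeword (an error is present).
Step 3: locate the error. For a single error e at position i, S_ℓ = v_i·e·α_i^ℓ, so α_err = S_1/S_0.
  S_0^{−1} = 9^{−1} = 3 (mod 13), so α_err = 7·3 = 21 ≡ 8 = α_2. Error position i = 2.
  Consistency check: S_2/S_1 = 4·2 = 8 ≡ 8 = α_err ✓ (single-error assumption holds).
Step 4: error magnitude e = S_0/v_2 = S_0·∏_{j≠2}(α_2 − α_j) = 9·8 = 72 ≡ 7 (mod 13).
Step 5: correct position 2: c_2 = r_2 − e = 4 − 7 ≡ 10 (mod 13). Hence c = [11, 10, 12, 6, 1].
  Check: interpolating c through the α_i gives m(x) = 3 + 9·x (degree < 2) with m(α_i) = c_i for every i, so c is indeed a codeword.


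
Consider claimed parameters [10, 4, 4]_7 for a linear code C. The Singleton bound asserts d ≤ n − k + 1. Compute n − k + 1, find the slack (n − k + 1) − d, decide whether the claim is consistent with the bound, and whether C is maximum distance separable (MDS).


Singleton RHS = n − k + 1 = 7, slack = 3, bound satisfied, not MDS.

Singleton bound: d ≤ n − k + 1.
Here n = 10, k = 4, so n − k + 1 = 7.
Given d = 4, check d ≤ 7: YES.
Slack = (n − k + 1) − d = 3.
The code is NOT MDS (slack = 3 > 0).
Description: the claimed parameters are [10, 4, 4]_7; such a code would be non-MDS.


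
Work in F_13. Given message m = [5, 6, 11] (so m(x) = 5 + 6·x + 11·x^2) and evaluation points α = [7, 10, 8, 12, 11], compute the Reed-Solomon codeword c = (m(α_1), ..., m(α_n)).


c = [1, 8, 3, 10, 11]

Message polynomial: m(x) = 5 + 6·x + 11·x^2 (mod 13).
For each evaluation point α_i, compute m(α_i) mod 13:
  α_1 = 7: Horner steps 11 → 5 → 1, so m(7) = 1.
  α_2 = 10: Horner steps 11 → 12 → 8, so m(10) = 8.
  α_3 = 8: Horner steps 11 → 3 → 3, so m(8) = 3.
  α_4 = 12: Horner steps 11 → 8 → 10, so m(12) = 10.
  α_5 = 11: Horner steps 11 → 10 → 11, so m(11) = 11.
Codeword c = [1, 8, 3, 10, 11] ∈ F_13^5.


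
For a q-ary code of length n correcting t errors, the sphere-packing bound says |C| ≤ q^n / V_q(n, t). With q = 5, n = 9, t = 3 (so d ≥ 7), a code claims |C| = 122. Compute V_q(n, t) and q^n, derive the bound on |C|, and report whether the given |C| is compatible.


V_q(n, t) = 5989, q^n = 1953125, Hamming bound = 326, |C| = 122 ≤ bound (satisfied).

Step 1: Compute V_q(n, t) = Σ_{j=0}^3 C(n, j) (q−1)^j.
  j = 0: C(9,0)·(4)^0 = 1·1 = 1.
  j = 1: C(9,1)·(4)^1 = 9·4 = 36.
  j = 2: C(9,2)·(4)^2 = 36·16 = 576.
  j = 3: C(9,3)·(4)^3 = 84·64 = 5376.
  V_q(n, t) = 1 + 36 + 576 + 5376 = 5989.
Step 2: q^n = 5^9 = 1953125.
Step 3: Hamming bound ⌊q^n / V_q(n,t)⌋ = ⌊1953125/5989⌋ = 326.
Step 4: Compare |C| = 122 to 326: satisfied.
The claimed |C| lies below the Hamming bound.


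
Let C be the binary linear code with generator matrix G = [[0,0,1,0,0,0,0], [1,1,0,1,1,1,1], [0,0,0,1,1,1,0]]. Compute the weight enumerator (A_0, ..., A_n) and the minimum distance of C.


Weight distribution: A_0 = 1, A_1 = 1, A_3 = 2, A_4 = 2, A_6 = 1, A_7 = 1. Minimum distance d = 1.

Enumerate all 2^3 = 8 messages m ∈ F_2^3.
For each, compute codeword c = mG in F_2^7, then tally its weight.
  m = 000 → c = 0000000, weight = 0.
  m = 100 → c = 0010000, weight = 1.
  m = 010 → c = 1101111, weight = 6.
  m = 110 → c = 1111111, weight = 7.
  m = 001 → c = 0001110, weight = 3.
  m = 101 → c = 0011110, weight = 4.
  m = 011 → c = 1100001, weight = 3.
  m = 111 → c = 1110001, weight = 4.
Tally weights:
  weight 0: 1 codewords.
  weight 1: 1 codewords.
  weight 3: 2 codewords.
  weight 4: 2 codewords.
  weight 6: 1 codewords.
  weight 7: 1 codewords.
Minimum distance d = smallest w > 0 with A_w > 0 = 1.
Sanity: Σ A_w = 8 = 2^3 = 8 ✓.
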